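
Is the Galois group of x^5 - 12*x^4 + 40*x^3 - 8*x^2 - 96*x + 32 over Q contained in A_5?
The polynomial is irreducible of degree 5 over Q. Its discriminant is 15352201216 = 123904^2, a perfect square. A Galois group lies in the alternating group exactly when the discriminant is a square in Q, so the Galois group (C_5) is contained in A_5.

Yes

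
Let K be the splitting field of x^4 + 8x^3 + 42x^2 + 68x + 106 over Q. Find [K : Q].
4

The degree of the splitting field over Q equals the order of the Galois group, so first determine the group. The polynomial is an irreducible quartic over Q and its discriminant is 228614400 = 15120^2, a perfect square, so the Galois group is contained in A_4. The resolvent cubic y^3 - 42*y^2 + 120*y + 6400 splits completely over Q, which gives the Klein four-group V_4. The Galois group V_4 (4T2) has order 4, so the splitting field has degree 4 over Q.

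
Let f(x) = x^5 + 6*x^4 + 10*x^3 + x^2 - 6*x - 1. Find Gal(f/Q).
C_5

The polynomial f is an irreducible quintic over Q, so G = Gal(f/Q) is a transitive subgroup of S_5: one of C_5 (5T1, order 5), D_5 (5T2, order 10), F_20 (5T3, order 20), A_5 (5T4, order 60) or S_5 (5T5, order 120). The discriminant of f is 14641 = 121^2, a perfect square, so G is contained in A_5. The transitive groups of degree 5 contained in A_5 are: C_5 (5T1, order 5), D_5 (5T2, order 10), A_5 (5T4, order 60). By Dedekind's theorem, for a prime p not dividing disc(f) the degrees of the irreducible factors of f mod p form the cycle type of an element of G. Factoring f modulo the 14 such primes p <= 47 (skipping 11, which divides the discriminant), each new pattern first appears at: mod 2: f = (x^5 + x^2 + 1), pattern 5; mod 23: f = (x + 10)(x + 13)(x + 14)(x + 18)(x + 20), pattern 1+1+1+1+1. No other pattern occurs in this range, so the set of observed cycle types is {5, 1+1+1+1+1}. The candidates containing elements of all these cycle types are C_5 (5T1) of order 5, D_5 (5T2) of order 10, A_5 (5T4) of order 60; the others are excluded. The observed types are precisely the cycle types that occur in C_5 (5T1). Each of the other remaining candidates has further cycle types, and by the Chebotarev density theorem the matching factorization patterns would occur for a proportion of primes equal to their share of the group: D_5 (5T2) additionally contains elements of type 2+2+1 (5 of its 10 elements, about 50% of primes); A_5 (5T4) additionally contains elements of type 3+1+1, 2+2+1 (35 of its 60 elements, about 58% of primes). None of the 14 primes tested shows any such pattern (for each of these groups the chance of that is below 10^-4), which rules them out. Hence G = C_5 (5T1), of order 5.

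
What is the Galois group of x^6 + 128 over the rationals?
The polynomial f is an irreducible sextic over Q, so G = Gal(f/Q) is one of the 16 transitive subgroups 6T1, ..., 6T16 of S_6. The discriminant of f is -1603087953297408, which is not a perfect square, so G is not contained in A_6. The transitive groups of degree 6 not contained in A_6 are: C_6 (6T1, order 6), S_3 (6T2, order 6), D_6 (6T3, order 12), C_3 x S_3 (6T5, order 18), A_4 x C_2 (6T6, order 24), S_4 (6T8, order 24), S_3 x S_3 (6T9, order 36), S_4 x C_2 (6T11, order 48), (S_3 x S_3) : C_2 (6T13, order 72), PGL(2,5) (6T14, order 120), S_6 (6T16, order 720). By Dedekind's theorem, for a prime p not dividing disc(f) the degrees of the irreducible factors of f mod p form the cycle type of an element of G. Factoring f modulo the 79 such primes p <= 419 (skipping 2, 3, which divide the discriminant), each new pattern first appears at: mod 5: f = (x^2 + 2)(x^2 + x + 2)(x^2 + 4x + 2), pattern 2+2+2; mod 7: f = (x^6 + 2), pattern 6; mod 11: f = (x + 4)(x + 7)(x^2 + 4x + 5)(x^2 + 7x + 5), pattern 2+2+1+1; mod 19: f = (x^3 + 9)(x^3 + 10), pattern 3+3; mod 43: f = (x + 1)(x + 6)(x + 7)(x + 36)(x + 37)(x + 42), pattern 1+1+1+1+1+1. No other pattern occurs in this range, so the set of observed cycle types is {2+2+2, 6, 2+2+1+1, 3+3, 1+1+1+1+1+1}. The candidates containing elements of all these cycle types are D_6 (6T3) of order 12, A_4 x C_2 (6T6) of order 24, S_3 x S_3 (6T9) of order 36, S_4 x C_2 (6T11) of order 48, (S_3 x S_3) : C_2 (6T13) of order 72, PGL(2,5) (6T14) of order 120, S_6 (6T16) of order 720; the others are excluded. The observed types are precisely the cycle types that occur in D_6 (6T3). Each of the other remaining candidates has further cycle types, and by the Chebotarev density theorem the matching factorization patterns would occur for a proportion of primes equal to their share of the group: A_4 x C_2 (6T6) additionally contains elements of type 2+1+1+1+1 (3 of its 24 elements, about 12% of primes); S_3 x S_3 (6T9) additionally contains elements of type 3+1+1+1 (4 of its 36 elements, about 11% of primes); S_4 x C_2 (6T11) additionally contains elements of type 4+2, 4+1+1, 2+1+1+1+1 (15 of its 48 elements, about 31% of primes); (S_3 x S_3) : C_2 (6T13) additionally contains elements of type 4+2, 3+2+1, 3+1+1+1, 2+1+1+1+1 (40 of its 72 elements, about 56% of primes); PGL(2,5) (6T14) additionally contains elements of type 5+1, 4+1+1 (54 of its 120 elements, about 45% of primes); S_6 (6T16) additionally contains elements of type 5+1, 4+2, 4+1+1, 3+2+1, 3+1+1+1, 2+1+1+1+1 (499 of its 720 elements, about 69% of primes). None of the 79 primes tested shows any such pattern (for each of these groups the chance of that is below 10^-4), which rules them out. Hence G = D_6 (6T3), of order 12.

D_6, the dihedral group of order 12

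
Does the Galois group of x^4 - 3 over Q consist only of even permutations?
The polynomial is irreducible of degree 4 over Q. Its discriminant is -6912, which is not a perfect square. A Galois group lies in the alternating group exactly when the discriminant is a square in Q, so the Galois group (D_4) is not contained in A_4.

No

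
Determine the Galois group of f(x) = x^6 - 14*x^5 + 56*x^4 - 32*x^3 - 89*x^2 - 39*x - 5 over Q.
PSL(2,5), A_5 acting on 6 points

The polynomial f is an irreducible sextic over Q, so G = Gal(f/Q) is one of the 16 transitive subgroups 6T1, ..., 6T16 of S_6. The discriminant of f is 30991489 = 5567^2, a perfect square, so G is contained in A_6. The transitive groups of degree 6 contained in A_6 are: A_4 (6T4, order 12), S_4 (6T7, order 24), (C_3 x C_3) : C_4 (6T10, order 36), PSL(2,5) (6T12, order 60), A_6 (6T15, order 360). By Dedekind's theorem, for a prime p not dividing disc(f) the degrees of the irreducible factors of f mod p form the cycle type of an element of G. Factoring f modulo the 21 such primes p <= 79 (skipping 19, which divides the discriminant), each new pattern first appears at: mod 2: f = (x + 1)(x^5 + x^4 + x^3 + x^2 + 1), pattern 5+1; mod 7: f = (x^3 + 2x^2 + 4x + 5)(x^3 + 5x^2 + 6), pattern 3+3; mod 61: f = (x + 59)(x + 60)(x^2 + 23x + 32)(x^2 + 27x + 39), pattern 2+2+1+1. No other pattern occurs in this range, so the set of observed cycle types is {5+1, 3+3, 2+2+1+1}. The candidates containing elements of all these cycle types are PSL(2,5) (6T12) of order 60, A_6 (6T15) of order 360; the others are excluded. The observed types are precisely the cycle types that occur in PSL(2,5) (6T12) (apart from the identity). Each of the other remaining candidates has further cycle types, and by the Chebotarev density theorem the matching factorization patterns would occur for a proportion of primes equal to their share of the group: A_6 (6T15) additionally contains elements of type 4+2, 3+1+1+1 (130 of its 360 elements, about 36% of primes). None of the 21 primes tested shows any such pattern (for each of these groups the chance of that is below 10^-4), which rules them out. Hence G = PSL(2,5) (6T12), of order 60.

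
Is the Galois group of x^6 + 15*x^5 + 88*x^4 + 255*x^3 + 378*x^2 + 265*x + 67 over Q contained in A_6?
The polynomial is irreducible of degree 6 over Q. Its discriminant is 810448, which is not a perfect square. A Galois group lies in the alternating group exactly when the discriminant is a square in Q, so the Galois group (S_3) is not contained in A_6.

No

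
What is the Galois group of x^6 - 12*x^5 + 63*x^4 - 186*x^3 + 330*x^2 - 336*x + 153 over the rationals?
The polynomial f is an irreducible sextic over Q, so G = Gal(f/Q) is one of the 16 transitive subgroups 6T1, ..., 6T16 of S_6. The discriminant of f is -16003008, which is not a perfect square, so G is not contained in A_6. The transitive groups of degree 6 not contained in A_6 are: C_6 (6T1, order 6), S_3 (6T2, order 6), D_6 (6T3, order 12), C_3 x S_3 (6T5, order 18), A_4 x C_2 (6T6, order 24), S_4 (6T8, order 24), S_3 x S_3 (6T9, order 36), S_4 x C_2 (6T11, order 48), (S_3 x S_3) : C_2 (6T13, order 72), PGL(2,5) (6T14, order 120), S_6 (6T16, order 720). By Dedekind's theorem, for a prime p not dividing disc(f) the degrees of the irreducible factors of f mod p form the cycle type of an element of G. Factoring f modulo the 21 such primes p <= 89 (skipping 2, 3, 7, which divide the discriminant), each new pattern first appears at: mod 5: f = (x^6 + 3x^5 + 3x^4 + 4x^3 + 4x + 3), pattern 6; mod 11: f = (x + 7)(x^5 + 3x^4 + 9x^3 + 4x^2 + 5x + 3), pattern 5+1; mod 13: f = (x + 3)(x + 12)(x^4 + 12x^3 + 3x^2 + 1), pattern 4+1+1; mod 23: f = (x + 1)(x + 5)(x^2 + x + 19)(x^2 + 4x + 5), pattern 2+2+1+1; mod 43: f = (x^3 + 13x^2 + x + 3)(x^3 + 18x^2 + 8), pattern 3+3; mod 61: f = (x^2 + 28x + 34)(x^2 + 39x + 52)(x^2 + 43x + 30), pattern 2+2+2. No other pattern occurs in this range, so the set of observed cycle types is {6, 5+1, 4+1+1, 2+2+1+1, 3+3, 2+2+2}. The candidates containing elements of all these cycle types are PGL(2,5) (6T14) of order 120, S_6 (6T16) of order 720; the others are excluded. The observed types are precisely the cycle types that occur in PGL(2,5) (6T14) (apart from the identity). Each of the other remaining candidates has further cycle types, and by the Chebotarev density theorem the matching factorization patterns would occur for a proportion of primes equal to their share of the group: S_6 (6T16) additionally contains elements of type 4+2, 3+2+1, 3+1+1+1, 2+1+1+1+1 (265 of its 720 elements, about 37% of primes). None of the 21 primes tested shows any such pattern (for each of these groups the chance of that is below 10^-4), which rules them out. Hence G = PGL(2,5) (6T14), of order 120.

PGL(2,5) (also written S5(6))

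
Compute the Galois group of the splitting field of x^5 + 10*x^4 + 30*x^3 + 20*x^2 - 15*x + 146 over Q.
The polynomial f is an irreducible quintic over Q, so G = Gal(f/Q) is a transitive subgroup of S_5: one of C_5 (5T1, order 5), D_5 (5T2, order 10), F_20 (5T3, order 20), A_5 (5T4, order 60) or S_5 (5T5, order 120). The discriminant of f is 1327104000000 = 1152000^2, a perfect square, so G is contained in A_5. The transitive groups of degree 5 contained in A_5 are: C_5 (5T1, order 5), D_5 (5T2, order 10), A_5 (5T4, order 60). By Dedekind's theorem, for a prime p not dividing disc(f) the degrees of the irreducible factors of f mod p form the cycle type of an element of G. Factoring f modulo the 23 such primes p <= 101 (skipping 2, 3, 5, which divide the discriminant), each new pattern first appears at: mod 7: f = (x^5 + 3x^4 + 2x^3 + 6x^2 + 6x + 6), pattern 5; mod 17: f = (x + 6)(x^2 + x + 16)(x^2 + 3x + 4), pattern 2+2+1. No other pattern occurs in this range, so the set of observed cycle types is {5, 2+2+1}. The candidates containing elements of all these cycle types are D_5 (5T2) of order 10, A_5 (5T4) of order 60; the others are excluded. The observed types are precisely the cycle types that occur in D_5 (5T2) (apart from the identity). Each of the other remaining candidates has further cycle types, and by the Chebotarev density theorem the matching factorization patterns would occur for a proportion of primes equal to their share of the group: A_5 (5T4) additionally contains elements of type 3+1+1 (20 of its 60 elements, about 33% of primes). None of the 23 primes tested shows any such pattern (for each of these groups the chance of that is below 10^-4), which rules them out. Hence G = D_5 (5T2), of order 10.

D_5 (also written D5)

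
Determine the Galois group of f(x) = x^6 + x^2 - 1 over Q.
S_4 (also written S4+)

The polynomial f is an irreducible sextic over Q, so G = Gal(f/Q) is one of the 16 transitive subgroups 6T1, ..., 6T16 of S_6. The discriminant of f is 61504 = 248^2, a perfect square, so G is contained in A_6. The transitive groups of degree 6 contained in A_6 are: A_4 (6T4, order 12), S_4 (6T7, order 24), (C_3 x C_3) : C_4 (6T10, order 36), PSL(2,5) (6T12, order 60), A_6 (6T15, order 360). By Dedekind's theorem, for a prime p not dividing disc(f) the degrees of the irreducible factors of f mod p form the cycle type of an element of G. Factoring f modulo the 79 such primes p <= 419 (skipping 2, 31, which divide the discriminant), each new pattern first appears at: mod 3: f = (x^2 + 1)(x^4 + 2x^2 + 2), pattern 4+2; mod 5: f = (x^3 + x^2 + 3x + 4)(x^3 + 4x^2 + 3x + 1), pattern 3+3; mod 11: f = (x + 3)(x + 8)(x^2 + 4x + 7)(x^2 + 7x + 7), pattern 2+2+1+1; mod 67: f = (x + 2)(x + 3)(x + 11)(x + 56)(x + 64)(x + 65), pattern 1+1+1+1+1+1. No other pattern occurs in this range, so the set of observed cycle types is {4+2, 3+3, 2+2+1+1, 1+1+1+1+1+1}. The candidates containing elements of all these cycle types are S_4 (6T7) of order 24, (C_3 x C_3) : C_4 (6T10) of order 36, A_6 (6T15) of order 360; the others are excluded. The observed types are precisely the cycle types that occur in S_4 (6T7). Each of the other remaining candidates has further cycle types, and by the Chebotarev density theorem the matching factorization patterns would occur for a proportion of primes equal to their share of the group: (C_3 x C_3) : C_4 (6T10) additionally contains elements of type 3+1+1+1 (4 of its 36 elements, about 11% of primes); A_6 (6T15) additionally contains elements of type 5+1, 3+1+1+1 (184 of its 360 elements, about 51% of primes). None of the 79 primes tested shows any such pattern (for each of these groups the chance of that is below 10^-4), which rules them out. Hence G = S_4 (6T7), of order 24.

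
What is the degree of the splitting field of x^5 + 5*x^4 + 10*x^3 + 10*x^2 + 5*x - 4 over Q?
The degree of the splitting field over Q equals the order of the Galois group, so first determine the group. The polynomial f is an irreducible quintic over Q, so G = Gal(f/Q) is a transitive subgroup of S_5: one of C_5 (5T1, order 5), D_5 (5T2, order 10), F_20 (5T3, order 20), A_5 (5T4, order 60) or S_5 (5T5, order 120). The discriminant of f is 1953125, which is not a perfect square, so G is not contained in A_5. The transitive groups of degree 5 not contained in A_5 are: F_20 (5T3, order 20), S_5 (5T5, order 120). By Dedekind's theorem, for a prime p not dividing disc(f) the degrees of the irreducible factors of f mod p form the cycle type of an element of G. Factoring f modulo the 18 such primes p <= 67 (skipping 5, which divides the discriminant), each new pattern first appears at: mod 2: f = (x)(x^4 + x^3 + 1), pattern 4+1; mod 11: f = (x^5 + 5x^4 + 10x^3 + 10x^2 + 5x + 7), pattern 5; mod 19: f = (x + 14)(x^2 + 13x + 10)(x^2 + 16x + 13), pattern 2+2+1; mod 31: f = (x + 4)(x + 7)(x + 13)(x + 18)(x + 25), pattern 1+1+1+1+1. No other pattern occurs in this range, so the set of observed cycle types is {4+1, 5, 2+2+1, 1+1+1+1+1}. The candidates containing elements of all these cycle types are F_20 (5T3) of order 20, S_5 (5T5) of order 120; the others are excluded. The observed types are precisely the cycle types that occur in F_20 (5T3). Each of the other remaining candidates has further cycle types, and by the Chebotarev density theorem the matching factorization patterns would occur for a proportion of primes equal to their share of the group: S_5 (5T5) additionally contains elements of type 3+2, 3+1+1, 2+1+1+1 (50 of its 120 elements, about 42% of primes). None of the 18 primes tested shows any such pattern (for each of these groups the chance of that is below 10^-4), which rules them out. Hence G = F_20 (5T3), of order 20. The Galois group F_20 (5T3) has order 20, so the splitting field has degree 20 over Q.

20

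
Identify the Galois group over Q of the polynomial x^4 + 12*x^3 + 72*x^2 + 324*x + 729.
The polynomial is an irreducible quartic over Q and its discriminant is 1224440064 = 34992^2, a perfect square, so the Galois group is contained in A_4. The resolvent cubic y^3 - 72*y^2 + 972*y splits completely over Q, which gives the Klein four-group V_4.

V_4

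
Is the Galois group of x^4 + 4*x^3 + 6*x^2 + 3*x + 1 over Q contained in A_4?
No

The polynomial is irreducible of degree 4 over Q. Its discriminant is 229, which is not a perfect square. A Galois group lies in the alternating group exactly when the discriminant is a square in Q, so the Galois group (S_4) is not contained in A_4.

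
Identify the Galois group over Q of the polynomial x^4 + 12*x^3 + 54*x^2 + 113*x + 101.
The polynomial is an irreducible quartic over Q and its discriminant is 15125, which is not a perfect square, so the Galois group is not contained in A_4. The resolvent cubic y^3 - 54*y^2 + 952*y - 5497 has exactly one rational root, so the Galois group is C_4 or D_4. The quartic becomes reducible over Q(sqrt(disc)), so the group is C_4.

C_4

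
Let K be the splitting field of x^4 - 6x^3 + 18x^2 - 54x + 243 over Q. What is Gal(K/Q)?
A_4

The polynomial is an irreducible quartic over Q and its discriminant is 1666598976 = 40824^2, a perfect square, so the Galois group is contained in A_4. The resolvent cubic y^3 - 18*y^2 - 648*y + 5832 is irreducible over Q. An irreducible resolvent with square discriminant gives A_4.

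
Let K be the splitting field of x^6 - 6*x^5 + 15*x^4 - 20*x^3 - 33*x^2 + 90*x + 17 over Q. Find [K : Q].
24

The degree of the splitting field over Q equals the order of the Galois group, so first determine the group. The polynomial f is an irreducible sextic over Q, so G = Gal(f/Q) is one of the 16 transitive subgroups 6T1, ..., 6T16 of S_6. The discriminant of f is -450868486864896, which is not a perfect square, so G is not contained in A_6. The transitive groups of degree 6 not contained in A_6 are: C_6 (6T1, order 6), S_3 (6T2, order 6), D_6 (6T3, order 12), C_3 x S_3 (6T5, order 18), A_4 x C_2 (6T6, order 24), S_4 (6T8, order 24), S_3 x S_3 (6T9, order 36), S_4 x C_2 (6T11, order 48), (S_3 x S_3) : C_2 (6T13, order 72), PGL(2,5) (6T14, order 120), S_6 (6T16, order 720). By Dedekind's theorem, for a prime p not dividing disc(f) the degrees of the irreducible factors of f mod p form the cycle type of an element of G. Factoring f modulo the 33 such primes p <= 149 (skipping 2, 3, which divide the discriminant), each new pattern first appears at: mod 5: f = (x^3 + x^2 + 3x + 4)(x^3 + 3x^2 + 4x + 3), pattern 3+3; mod 7: f = (x^6 + x^5 + x^4 + x^3 + 2x^2 + 6x + 3), pattern 6; mod 17: f = (x)(x + 15)(x^2 + 15x + 7)(x^2 + 15x + 13), pattern 2+2+1+1; mod 19: f = (x + 2)(x + 5)(x + 12)(x + 15)(x^2 + 17x + 8), pattern 2+1+1+1+1; mod 71: f = (x^2 + 69x + 30)(x^2 + 69x + 50)(x^2 + 69x + 65), pattern 2+2+2. No other pattern occurs in this range, so the set of observed cycle types is {3+3, 6, 2+2+1+1, 2+1+1+1+1, 2+2+2}. The candidates containing elements of all these cycle types are A_4 x C_2 (6T6) of order 24, S_4 x C_2 (6T11) of order 48, (S_3 x S_3) : C_2 (6T13) of order 72, S_6 (6T16) of order 720; the others are excluded. The observed types are precisely the cycle types that occur in A_4 x C_2 (6T6) (apart from the identity). Each of the other remaining candidates has further cycle types, and by the Chebotarev density theorem the matching factorization patterns would occur for a proportion of primes equal to their share of the group: S_4 x C_2 (6T11) additionally contains elements of type 4+2, 4+1+1 (12 of its 48 elements, about 25% of primes); (S_3 x S_3) : C_2 (6T13) additionally contains elements of type 4+2, 3+2+1, 3+1+1+1 (34 of its 72 elements, about 47% of primes); S_6 (6T16) additionally contains elements of type 5+1, 4+2, 4+1+1, 3+2+1, 3+1+1+1 (484 of its 720 elements, about 67% of primes). None of the 33 primes tested shows any such pattern (for each of these groups the chance of that is below 10^-4), which rules them out. Hence G = A_4 x C_2 (6T6), of order 24. The Galois group A_4 x C_2 (6T6) has order 24, so the splitting field has degree 24 over Q.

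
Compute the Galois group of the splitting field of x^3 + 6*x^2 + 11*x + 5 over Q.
The polynomial is an irreducible cubic over Q and its discriminant is -23, which is not a perfect square. For an irreducible cubic, a non-square discriminant gives Galois group S_3.

S_3, the symmetric group on 3 letters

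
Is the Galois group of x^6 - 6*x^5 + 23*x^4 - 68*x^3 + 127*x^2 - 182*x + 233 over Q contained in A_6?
No

The polynomial is irreducible of degree 6 over Q. Its discriminant is -201485505789952, which is not a perfect square. A Galois group lies in the alternating group exactly when the discriminant is a square in Q, so the Galois group ((S_3 x S_3) : C_2) is not contained in A_6.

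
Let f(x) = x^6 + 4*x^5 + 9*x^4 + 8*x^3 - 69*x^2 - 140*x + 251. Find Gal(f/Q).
(C_3 x C_3) : C_4, the transitive group 6T10 of order 36

The polynomial f is an irreducible sextic over Q, so G = Gal(f/Q) is one of the 16 transitive subgroups 6T1, ..., 6T16 of S_6. The discriminant of f is 564385546240000 = 23756800^2, a perfect square, so G is contained in A_6. The transitive groups of degree 6 contained in A_6 are: A_4 (6T4, order 12), S_4 (6T7, order 24), (C_3 x C_3) : C_4 (6T10, order 36), PSL(2,5) (6T12, order 60), A_6 (6T15, order 360). By Dedekind's theorem, for a prime p not dividing disc(f) the degrees of the irreducible factors of f mod p form the cycle type of an element of G. Factoring f modulo the 19 such primes p <= 79 (skipping 2, 5, 29, which divide the discriminant), each new pattern first appears at: mod 3: f = (x^2 + 2x + 2)(x^4 + 2x^3 + x + 1), pattern 4+2; mod 11: f = (x^3 + 6x^2 + 8x + 10)(x^3 + 9x^2 + 2x + 2), pattern 3+3; mod 19: f = (x + 15)(x + 17)(x^2 + 13x + 13)(x^2 + 16x + 11), pattern 2+2+1+1; mod 61: f = (x + 6)(x + 39)(x + 53)(x^3 + 28x^2 + 14x + 10), pattern 3+1+1+1. No other pattern occurs in this range, so the set of observed cycle types is {4+2, 3+3, 2+2+1+1, 3+1+1+1}. The candidates containing elements of all these cycle types are (C_3 x C_3) : C_4 (6T10) of order 36, A_6 (6T15) of order 360; the others are excluded. The observed types are precisely the cycle types that occur in (C_3 x C_3) : C_4 (6T10) (apart from the identity). Each of the other remaining candidates has further cycle types, and by the Chebotarev density theorem the matching factorization patterns would occur for a proportion of primes equal to their share of the group: A_6 (6T15) additionally contains elements of type 5+1 (144 of its 360 elements, about 40% of primes). None of the 19 primes tested shows any such pattern (for each of these groups the chance of that is below 10^-4), which rules them out. Hence G = (C_3 x C_3) : C_4 (6T10), of order 36.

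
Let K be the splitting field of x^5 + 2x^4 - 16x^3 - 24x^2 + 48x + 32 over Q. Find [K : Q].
5

The degree of the splitting field over Q equals the order of the Galois group, so first determine the group. The polynomial f is an irreducible quintic over Q, so G = Gal(f/Q) is a transitive subgroup of S_5: one of C_5 (5T1, order 5), D_5 (5T2, order 10), F_20 (5T3, order 20), A_5 (5T4, order 60) or S_5 (5T5, order 120). The discriminant of f is 15352201216 = 123904^2, a perfect square, so G is contained in A_5. The transitive groups of degree 5 contained in A_5 are: C_5 (5T1, order 5), D_5 (5T2, order 10), A_5 (5T4, order 60). By Dedekind's theorem, for a prime p not dividing disc(f) the degrees of the irreducible factors of f mod p form the cycle type of an element of G. Factoring f modulo the 14 such primes p <= 53 (skipping 2, 11, which divide the discriminant), each new pattern first appears at: mod 3: f = (x^5 + 2x^4 + 2x^3 + 2), pattern 5; mod 23: f = (x + 1)(x + 3)(x + 11)(x + 15)(x + 18), pattern 1+1+1+1+1. No other pattern occurs in this range, so the set of observed cycle types is {5, 1+1+1+1+1}. The candidates containing elements of all these cycle types are C_5 (5T1) of order 5, D_5 (5T2) of order 10, A_5 (5T4) of order 60; the others are excluded. The observed types are precisely the cycle types that occur in C_5 (5T1). Each of the other remaining candidates has further cycle types, and by the Chebotarev density theorem the matching factorization patterns would occur for a proportion of primes equal to their share of the group: D_5 (5T2) additionally contains elements of type 2+2+1 (5 of its 10 elements, about 50% of primes); A_5 (5T4) additionally contains elements of type 3+1+1, 2+2+1 (35 of its 60 elements, about 58% of primes). None of the 14 primes tested shows any such pattern (for each of these groups the chance of that is below 10^-4), which rules them out. Hence G = C_5 (5T1), of order 5. The Galois group C_5 (5T1) has order 5, so the splitting field has degree 5 over Q.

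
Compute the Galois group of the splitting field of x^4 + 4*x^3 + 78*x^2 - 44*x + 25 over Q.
A_4

The polynomial is an irreducible quartic over Q and its discriminant is 12230590464 = 110592^2, a perfect square, so the Galois group is contained in A_4. The resolvent cubic y^3 - 78*y^2 - 276*y + 5464 is irreducible over Q. An irreducible resolvent with square discriminant gives A_4.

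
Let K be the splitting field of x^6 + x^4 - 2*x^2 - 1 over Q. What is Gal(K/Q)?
A_4 (order 12)

The polynomial f is an irreducible sextic over Q, so G = Gal(f/Q) is one of the 16 transitive subgroups 6T1, ..., 6T16 of S_6. The discriminant of f is 153664 = 392^2, a perfect square, so G is contained in A_6. The transitive groups of degree 6 contained in A_6 are: A_4 (6T4, order 12), S_4 (6T7, order 24), (C_3 x C_3) : C_4 (6T10, order 36), PSL(2,5) (6T12, order 60), A_6 (6T15, order 360). By Dedekind's theorem, for a prime p not dividing disc(f) the degrees of the irreducible factors of f mod p form the cycle type of an element of G. Factoring f modulo the 33 such primes p <= 149 (skipping 2, 7, which divide the discriminant), each new pattern first appears at: mod 3: f = (x^3 + 2x + 1)(x^3 + 2x + 2), pattern 3+3; mod 13: f = (x + 6)(x + 7)(x^2 + 5)(x^2 + 6), pattern 2+2+1+1. No other pattern occurs in this range, so the set of observed cycle types is {3+3, 2+2+1+1}. The candidates containing elements of all these cycle types are A_4 (6T4) of order 12, S_4 (6T7) of order 24, (C_3 x C_3) : C_4 (6T10) of order 36, PSL(2,5) (6T12) of order 60, A_6 (6T15) of order 360; the others are excluded. The observed types are precisely the cycle types that occur in A_4 (6T4) (apart from the identity). Each of the other remaining candidates has further cycle types, and by the Chebotarev density theorem the matching factorization patterns would occur for a proportion of primes equal to their share of the group: S_4 (6T7) additionally contains elements of type 4+2 (6 of its 24 elements, about 25% of primes); (C_3 x C_3) : C_4 (6T10) additionally contains elements of type 4+2, 3+1+1+1 (22 of its 36 elements, about 61% of primes); PSL(2,5) (6T12) additionally contains elements of type 5+1 (24 of its 60 elements, about 40% of primes); A_6 (6T15) additionally contains elements of type 5+1, 4+2, 3+1+1+1 (274 of its 360 elements, about 76% of primes). None of the 33 primes tested shows any such pattern (for each of these groups the chance of that is below 10^-4), which rules them out. Hence G = A_4 (6T4), of order 12.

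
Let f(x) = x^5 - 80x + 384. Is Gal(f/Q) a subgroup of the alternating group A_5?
Yes

The polynomial is irreducible of degree 5 over Q. Its discriminant is 67108864000000 = 8192000^2, a perfect square. A Galois group lies in the alternating group exactly when the discriminant is a square in Q, so the Galois group (D_5) is contained in A_5.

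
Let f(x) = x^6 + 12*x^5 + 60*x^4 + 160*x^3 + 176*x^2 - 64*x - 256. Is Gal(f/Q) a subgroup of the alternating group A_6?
The polynomial is irreducible of degree 6 over Q. Its discriminant is 3603718079512576 = 60030976^2, a perfect square. A Galois group lies in the alternating group exactly when the discriminant is a square in Q, so the Galois group (S_4) is contained in A_6.

Yes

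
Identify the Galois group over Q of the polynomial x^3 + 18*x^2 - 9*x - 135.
C_3, A_3

The polynomial is an irreducible cubic over Q and its discriminant is 3080025 = 1755^2, a perfect square. For an irreducible cubic, a square discriminant forces the Galois group to be A_3, the cyclic group of order 3.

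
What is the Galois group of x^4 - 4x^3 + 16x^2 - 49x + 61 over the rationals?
The polynomial is an irreducible quartic over Q and its discriminant is 9453125, which is not a perfect square, so the Galois group is not contained in A_4. The resolvent cubic y^3 - 16*y^2 - 48*y + 527 has exactly one rational root, so the Galois group is C_4 or D_4. The quartic becomes reducible over Q(sqrt(disc)), so the group is C_4.

C_4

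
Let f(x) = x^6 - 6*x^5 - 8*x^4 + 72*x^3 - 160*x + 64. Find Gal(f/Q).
The polynomial f is an irreducible sextic over Q, so G = Gal(f/Q) is one of the 16 transitive subgroups 6T1, ..., 6T16 of S_6. The discriminant of f is 870211913777152, which is not a perfect square, so G is not contained in A_6. The transitive groups of degree 6 not contained in A_6 are: C_6 (6T1, order 6), S_3 (6T2, order 6), D_6 (6T3, order 12), C_3 x S_3 (6T5, order 18), A_4 x C_2 (6T6, order 24), S_4 (6T8, order 24), S_3 x S_3 (6T9, order 36), S_4 x C_2 (6T11, order 48), (S_3 x S_3) : C_2 (6T13, order 72), PGL(2,5) (6T14, order 120), S_6 (6T16, order 720). By Dedekind's theorem, for a prime p not dividing disc(f) the degrees of the irreducible factors of f mod p form the cycle type of an element of G. Factoring f modulo the 23 such primes p <= 97 (skipping 2, 37, which divide the discriminant), each new pattern first appears at: mod 3: f = (x^3 + x^2 + 2x + 1)(x^3 + 2x^2 + 1), pattern 3+3; mod 5: f = (x^2 + 3)(x^2 + x + 2)(x^2 + 3x + 4), pattern 2+2+2; mod 67: f = (x + 4)(x + 5)(x + 29)(x + 36)(x + 60)(x + 61), pattern 1+1+1+1+1+1. No other pattern occurs in this range, so the set of observed cycle types is {3+3, 2+2+2, 1+1+1+1+1+1}. The candidates containing elements of all these cycle types are C_6 (6T1) of order 6, S_3 (6T2) of order 6, D_6 (6T3) of order 12, C_3 x S_3 (6T5) of order 18, A_4 x C_2 (6T6) of order 24, S_4 (6T8) of order 24, S_3 x S_3 (6T9) of order 36, S_4 x C_2 (6T11) of order 48, (S_3 x S_3) : C_2 (6T13) of order 72, PGL(2,5) (6T14) of order 120, S_6 (6T16) of order 720; the others are excluded. The observed types are precisely the cycle types that occur in S_3 (6T2). Each of the other remaining candidates has further cycle types, and by the Chebotarev density theorem the matching factorization patterns would occur for a proportion of primes equal to their share of the group: C_6 (6T1) additionally contains elements of type 6 (2 of its 6 elements, about 33% of primes); D_6 (6T3) additionally contains elements of type 6, 2+2+1+1 (5 of its 12 elements, about 42% of primes); C_3 x S_3 (6T5) additionally contains elements of type 6, 3+1+1+1 (10 of its 18 elements, about 56% of primes); A_4 x C_2 (6T6) additionally contains elements of type 6, 2+2+1+1, 2+1+1+1+1 (14 of its 24 elements, about 58% of primes); S_4 (6T8) additionally contains elements of type 4+1+1, 2+2+1+1 (9 of its 24 elements, about 38% of primes); S_3 x S_3 (6T9) additionally contains elements of type 6, 3+1+1+1, 2+2+1+1 (25 of its 36 elements, about 69% of primes); S_4 x C_2 (6T11) additionally contains elements of type 6, 4+2, 4+1+1, 2+2+1+1, 2+1+1+1+1 (32 of its 48 elements, about 67% of primes); (S_3 x S_3) : C_2 (6T13) additionally contains elements of type 6, 4+2, 3+2+1, 3+1+1+1, 2+2+1+1, 2+1+1+1+1 (61 of its 72 elements, about 85% of primes); PGL(2,5) (6T14) additionally contains elements of type 6, 5+1, 4+1+1, 2+2+1+1 (89 of its 120 elements, about 74% of primes); S_6 (6T16) additionally contains elements of type 6, 5+1, 4+2, 4+1+1, 3+2+1, 3+1+1+1, 2+2+1+1, 2+1+1+1+1 (664 of its 720 elements, about 92% of primes). None of the 23 primes tested shows any such pattern (for each of these groups the chance of that is below 10^-4), which rules them out. Hence G = S_3 (6T2), of order 6.

S_3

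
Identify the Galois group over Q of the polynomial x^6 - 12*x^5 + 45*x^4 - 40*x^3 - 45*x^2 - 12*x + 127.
The polynomial f is an irreducible sextic over Q, so G = Gal(f/Q) is one of the 16 transitive subgroups 6T1, ..., 6T16 of S_6. The discriminant of f is -37572373905408, which is not a perfect square, so G is not contained in A_6. The transitive groups of degree 6 not contained in A_6 are: C_6 (6T1, order 6), S_3 (6T2, order 6), D_6 (6T3, order 12), C_3 x S_3 (6T5, order 18), A_4 x C_2 (6T6, order 24), S_4 (6T8, order 24), S_3 x S_3 (6T9, order 36), S_4 x C_2 (6T11, order 48), (S_3 x S_3) : C_2 (6T13, order 72), PGL(2,5) (6T14, order 120), S_6 (6T16, order 720). By Dedekind's theorem, for a prime p not dividing disc(f) the degrees of the irreducible factors of f mod p form the cycle type of an element of G. Factoring f modulo the 23 such primes p <= 97 (skipping 2, 3, which divide the discriminant), each new pattern first appears at: mod 5: f = (x^2 + 3)(x^2 + x + 1)(x^2 + 2x + 4), pattern 2+2+2; mod 7: f = (x^3 + 3x^2 + 2x + 2)(x^3 + 6x^2 + 4x + 4), pattern 3+3; mod 31: f = (x + 5)(x + 10)(x + 13)(x + 14)(x + 17)(x + 22), pattern 1+1+1+1+1+1. No other pattern occurs in this range, so the set of observed cycle types is {2+2+2, 3+3, 1+1+1+1+1+1}. The candidates containing elements of all these cycle types are C_6 (6T1) of order 6, S_3 (6T2) of order 6, D_6 (6T3) of order 12, C_3 x S_3 (6T5) of order 18, A_4 x C_2 (6T6) of order 24, S_4 (6T8) of order 24, S_3 x S_3 (6T9) of order 36, S_4 x C_2 (6T11) of order 48, (S_3 x S_3) : C_2 (6T13) of order 72, PGL(2,5) (6T14) of order 120, S_6 (6T16) of order 720; the others are excluded. The observed types are precisely the cycle types that occur in S_3 (6T2). Each of the other remaining candidates has further cycle types, and by the Chebotarev density theorem the matching factorization patterns would occur for a proportion of primes equal to their share of the group: C_6 (6T1) additionally contains elements of type 6 (2 of its 6 elements, about 33% of primes); D_6 (6T3) additionally contains elements of type 6, 2+2+1+1 (5 of its 12 elements, about 42% of primes); C_3 x S_3 (6T5) additionally contains elements of type 6, 3+1+1+1 (10 of its 18 elements, about 56% of primes); A_4 x C_2 (6T6) additionally contains elements of type 6, 2+2+1+1, 2+1+1+1+1 (14 of its 24 elements, about 58% of primes); S_4 (6T8) additionally contains elements of type 4+1+1, 2+2+1+1 (9 of its 24 elements, about 38% of primes); S_3 x S_3 (6T9) additionally contains elements of type 6, 3+1+1+1, 2+2+1+1 (25 of its 36 elements, about 69% of primes); S_4 x C_2 (6T11) additionally contains elements of type 6, 4+2, 4+1+1, 2+2+1+1, 2+1+1+1+1 (32 of its 48 elements, about 67% of primes); (S_3 x S_3) : C_2 (6T13) additionally contains elements of type 6, 4+2, 3+2+1, 3+1+1+1, 2+2+1+1, 2+1+1+1+1 (61 of its 72 elements, about 85% of primes); PGL(2,5) (6T14) additionally contains elements of type 6, 5+1, 4+1+1, 2+2+1+1 (89 of its 120 elements, about 74% of primes); S_6 (6T16) additionally contains elements of type 6, 5+1, 4+2, 4+1+1, 3+2+1, 3+1+1+1, 2+2+1+1, 2+1+1+1+1 (664 of its 720 elements, about 92% of primes). None of the 23 primes tested shows any such pattern (for each of these groups the chance of that is below 10^-4), which rules them out. Hence G = S_3 (6T2), of order 6.

S_3 (order 6)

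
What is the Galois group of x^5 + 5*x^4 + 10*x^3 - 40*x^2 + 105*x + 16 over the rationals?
F_20

The polynomial f is an irreducible quintic over Q, so G = Gal(f/Q) is a transitive subgroup of S_5: one of C_5 (5T1, order 5), D_5 (5T2, order 10), F_20 (5T3, order 20), A_5 (5T4, order 60) or S_5 (5T5, order 120). The discriminant of f is 14867345703125, which is not a perfect square, so G is not contained in A_5. The transitive groups of degree 5 not contained in A_5 are: F_20 (5T3, order 20), S_5 (5T5, order 120). By Dedekind's theorem, for a prime p not dividing disc(f) the degrees of the irreducible factors of f mod p form the cycle type of an element of G. Factoring f modulo the 18 such primes p <= 71 (skipping 5, 31, which divide the discriminant), each new pattern first appears at: mod 2: f = (x)(x^4 + x^3 + 1), pattern 4+1; mod 11: f = (x^5 + 5x^4 + 10x^3 + 4x^2 + 6x + 5), pattern 5; mod 19: f = (x + 6)(x^2 + 2x + 17)(x^2 + 16x + 5), pattern 2+2+1. No other pattern occurs in this range, so the set of observed cycle types is {4+1, 5, 2+2+1}. The candidates containing elements of all these cycle types are F_20 (5T3) of order 20, S_5 (5T5) of order 120; the others are excluded. The observed types are precisely the cycle types that occur in F_20 (5T3) (apart from the identity). Each of the other remaining candidates has further cycle types, and by the Chebotarev density theorem the matching factorization patterns would occur for a proportion of primes equal to their share of the group: S_5 (5T5) additionally contains elements of type 3+2, 3+1+1, 2+1+1+1 (50 of its 120 elements, about 42% of primes). None of the 18 primes tested shows any such pattern (for each of these groups the chance of that is below 10^-4), which rules them out. Hence G = F_20 (5T3), of order 20.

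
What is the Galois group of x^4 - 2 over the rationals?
D_4

The polynomial is an irreducible quartic over Q and its discriminant is -2048, which is not a perfect square, so the Galois group is not contained in A_4. The resolvent cubic y^3 + 8*y has exactly one rational root, so the Galois group is C_4 or D_4. The quartic remains irreducible over Q(sqrt(disc)), so the group is D_4.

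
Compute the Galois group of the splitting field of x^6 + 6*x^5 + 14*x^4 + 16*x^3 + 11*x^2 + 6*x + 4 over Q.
S_4 (also written S4-)

The polynomial f is an irreducible sextic over Q, so G = Gal(f/Q) is one of the 16 transitive subgroups 6T1, ..., 6T16 of S_6. The discriminant of f is -5120000, which is not a perfect square, so G is not contained in A_6. The transitive groups of degree 6 not contained in A_6 are: C_6 (6T1, order 6), S_3 (6T2, order 6), D_6 (6T3, order 12), C_3 x S_3 (6T5, order 18), A_4 x C_2 (6T6, order 24), S_4 (6T8, order 24), S_3 x S_3 (6T9, order 36), S_4 x C_2 (6T11, order 48), (S_3 x S_3) : C_2 (6T13, order 72), PGL(2,5) (6T14, order 120), S_6 (6T16, order 720). By Dedekind's theorem, for a prime p not dividing disc(f) the degrees of the irreducible factors of f mod p form the cycle type of an element of G. Factoring f modulo the 22 such primes p <= 89 (skipping 2, 5, which divide the discriminant), each new pattern first appears at: mod 3: f = (x^3 + x^2 + 2x + 1)(x^3 + 2x^2 + x + 1), pattern 3+3; mod 7: f = (x^2 + x + 6)(x^2 + 2x + 3)(x^2 + 3x + 1), pattern 2+2+2; mod 13: f = (x + 5)(x + 10)(x^4 + 4x^3 + 8x^2 + 8x + 11), pattern 4+1+1; mod 43: f = (x + 13)(x + 32)(x^2 + 2x + 5)(x^2 + 2x + 11), pattern 2+2+1+1. No other pattern occurs in this range, so the set of observed cycle types is {3+3, 2+2+2, 4+1+1, 2+2+1+1}. The candidates containing elements of all these cycle types are S_4 (6T8) of order 24, S_4 x C_2 (6T11) of order 48, PGL(2,5) (6T14) of order 120, S_6 (6T16) of order 720; the others are excluded. The observed types are precisely the cycle types that occur in S_4 (6T8) (apart from the identity). Each of the other remaining candidates has further cycle types, and by the Chebotarev density theorem the matching factorization patterns would occur for a proportion of primes equal to their share of the group: S_4 x C_2 (6T11) additionally contains elements of type 6, 4+2, 2+1+1+1+1 (17 of its 48 elements, about 35% of primes); PGL(2,5) (6T14) additionally contains elements of type 6, 5+1 (44 of its 120 elements, about 37% of primes); S_6 (6T16) additionally contains elements of type 6, 5+1, 4+2, 3+2+1, 3+1+1+1, 2+1+1+1+1 (529 of its 720 elements, about 73% of primes). None of the 22 primes tested shows any such pattern (for each of these groups the chance of that is below 10^-4), which rules them out. Hence G = S_4 (6T8), of order 24.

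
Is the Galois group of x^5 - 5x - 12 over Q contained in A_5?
Yes

The polynomial is irreducible of degree 5 over Q. Its discriminant is 64000000 = 8000^2, a perfect square. A Galois group lies in the alternating group exactly when the discriminant is a square in Q, so the Galois group (D_5) is contained in A_5.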